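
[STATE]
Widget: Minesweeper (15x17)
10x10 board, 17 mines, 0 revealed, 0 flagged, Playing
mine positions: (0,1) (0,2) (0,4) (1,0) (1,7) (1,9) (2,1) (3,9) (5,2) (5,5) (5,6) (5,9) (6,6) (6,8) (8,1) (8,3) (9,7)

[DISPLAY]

■■■■■■■■■■     
■■■■■■■■■■     
■■■■■■■■■■     
■■■■■■■■■■     
■■■■■■■■■■     
■■■■■■■■■■     
■■■■■■■■■■     
■■■■■■■■■■     
■■■■■■■■■■     
■■■■■■■■■■     
               
               
               
               
               
               
               


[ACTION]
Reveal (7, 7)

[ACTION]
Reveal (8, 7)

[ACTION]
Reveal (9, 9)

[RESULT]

■■■■■■■■■■     
■■■■■■■■■■     
■■■■■■■■■■     
■■■■■■■■■■     
■■■■■■■■■■     
■■■■■■■■■■     
■■■■■■■■■■     
■■■■■■■211     
■■■■■■■11      
■■■■■■■■1      
               
               
               
               
               
               
               


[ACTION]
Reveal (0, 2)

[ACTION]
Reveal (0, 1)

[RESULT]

■✹✹■✹■■■■■     
✹■■■■■■✹■✹     
■✹■■■■■■■■     
■■■■■■■■■✹     
■■■■■■■■■■     
■■✹■■✹✹■■✹     
■■■■■■✹■✹■     
■■■■■■■211     
■✹■✹■■■11      
■■■■■■■✹1      
               
               
               
               
               
               
               


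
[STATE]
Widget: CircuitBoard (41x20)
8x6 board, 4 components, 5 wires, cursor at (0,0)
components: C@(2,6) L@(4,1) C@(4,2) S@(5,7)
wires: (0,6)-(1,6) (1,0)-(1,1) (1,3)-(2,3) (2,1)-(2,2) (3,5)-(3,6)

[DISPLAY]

   0 1 2 3 4 5 6 7                       
0  [.]                      ·            
                            │            
1   · ─ ·       ·           ·            
                │                        
2       · ─ ·   ·           C            
                                         
3                       · ─ ·            
                                         
4       L   C                            
                                         
5                               S        
Cursor: (0,0)                            
                                         
                                         
                                         
                                         
                                         
                                         
                                         


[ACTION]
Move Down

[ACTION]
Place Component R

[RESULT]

   0 1 2 3 4 5 6 7                       
0                           ·            
                            │            
1  [R]─ ·       ·           ·            
                │                        
2       · ─ ·   ·           C            
                                         
3                       · ─ ·            
                                         
4       L   C                            
                                         
5                               S        
Cursor: (1,0)                            
                                         
                                         
                                         
                                         
                                         
                                         
                                         


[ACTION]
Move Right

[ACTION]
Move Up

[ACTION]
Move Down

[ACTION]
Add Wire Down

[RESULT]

   0 1 2 3 4 5 6 7                       
0                           ·            
                            │            
1   R ─[.]      ·           ·            
        │       │                        
2       · ─ ·   ·           C            
                                         
3                       · ─ ·            
                                         
4       L   C                            
                                         
5                               S        
Cursor: (1,1)                            
                                         
                                         
                                         
                                         
                                         
                                         
                                         


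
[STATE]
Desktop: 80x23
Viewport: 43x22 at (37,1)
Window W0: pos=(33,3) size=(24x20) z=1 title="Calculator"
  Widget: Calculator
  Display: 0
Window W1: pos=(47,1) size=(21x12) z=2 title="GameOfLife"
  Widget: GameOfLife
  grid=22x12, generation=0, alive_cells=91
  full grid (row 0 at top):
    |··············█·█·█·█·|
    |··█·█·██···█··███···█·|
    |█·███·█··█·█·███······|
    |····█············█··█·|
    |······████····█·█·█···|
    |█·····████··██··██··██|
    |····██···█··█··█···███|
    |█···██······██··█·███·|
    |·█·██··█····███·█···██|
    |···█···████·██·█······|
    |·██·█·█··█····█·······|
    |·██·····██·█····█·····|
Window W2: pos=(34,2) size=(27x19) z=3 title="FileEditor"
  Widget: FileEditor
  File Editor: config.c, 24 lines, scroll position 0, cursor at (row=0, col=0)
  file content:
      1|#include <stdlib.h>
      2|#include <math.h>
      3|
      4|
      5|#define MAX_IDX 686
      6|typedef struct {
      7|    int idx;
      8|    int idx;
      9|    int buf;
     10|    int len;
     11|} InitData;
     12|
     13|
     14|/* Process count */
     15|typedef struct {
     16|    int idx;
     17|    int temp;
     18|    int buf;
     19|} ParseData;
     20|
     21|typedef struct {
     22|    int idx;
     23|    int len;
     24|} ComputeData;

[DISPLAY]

          ┏━━━━━━━━━━━━━━━━━━━┓            
━━━━━━━━━━━━━━━━━━━━━━━┓      ┃            
ileEditor              ┃──────┨            
───────────────────────┨      ┃            
nclude <stdlib.h>     ▲┃██····┃            
nclude <math.h>       █┃···█··┃            
                      ░┃█·█·█·┃            
                      ░┃··██··┃            
efine MAX_IDX 686     ░┃·█···█┃            
pedef struct {        ░┃··█·██┃            
  int idx;            ░┃█·█···┃            
  int idx;            ░┃━━━━━━┛            
  int buf;            ░┃                   
  int len;            ░┃                   
InitData;             ░┃                   
                      ░┃                   
                      ░┃                   
 Process count */     ░┃                   
pedef struct {        ▼┃                   
━━━━━━━━━━━━━━━━━━━━━━━┛                   
                   ┃                       
━━━━━━━━━━━━━━━━━━━┛                       


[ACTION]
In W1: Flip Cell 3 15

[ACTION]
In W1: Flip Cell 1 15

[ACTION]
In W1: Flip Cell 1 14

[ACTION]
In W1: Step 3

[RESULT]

          ┏━━━━━━━━━━━━━━━━━━━┓            
━━━━━━━━━━━━━━━━━━━━━━━┓      ┃            
ileEditor              ┃──────┨            
───────────────────────┨      ┃            
nclude <stdlib.h>     ▲┃██·█··┃            
nclude <math.h>       █┃······┃            
                      ░┃·█····┃            
                      ░┃··████┃            
efine MAX_IDX 686     ░┃····█·┃            
pedef struct {        ░┃······┃            
  int idx;            ░┃······┃            
  int idx;            ░┃━━━━━━┛            
  int buf;            ░┃                   
  int len;            ░┃                   
InitData;             ░┃                   
                      ░┃                   
                      ░┃                   
 Process count */     ░┃                   
pedef struct {        ▼┃                   
━━━━━━━━━━━━━━━━━━━━━━━┛                   
                   ┃                       
━━━━━━━━━━━━━━━━━━━┛                       


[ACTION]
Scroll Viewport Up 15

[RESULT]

                                           
          ┏━━━━━━━━━━━━━━━━━━━┓            
━━━━━━━━━━━━━━━━━━━━━━━┓      ┃            
ileEditor              ┃──────┨            
───────────────────────┨      ┃            
nclude <stdlib.h>     ▲┃██·█··┃            
nclude <math.h>       █┃······┃            
                      ░┃·█····┃            
                      ░┃··████┃            
efine MAX_IDX 686     ░┃····█·┃            
pedef struct {        ░┃······┃            
  int idx;            ░┃······┃            
  int idx;            ░┃━━━━━━┛            
  int buf;            ░┃                   
  int len;            ░┃                   
InitData;             ░┃                   
                      ░┃                   
                      ░┃                   
 Process count */     ░┃                   
pedef struct {        ▼┃                   
━━━━━━━━━━━━━━━━━━━━━━━┛                   
                   ┃                       


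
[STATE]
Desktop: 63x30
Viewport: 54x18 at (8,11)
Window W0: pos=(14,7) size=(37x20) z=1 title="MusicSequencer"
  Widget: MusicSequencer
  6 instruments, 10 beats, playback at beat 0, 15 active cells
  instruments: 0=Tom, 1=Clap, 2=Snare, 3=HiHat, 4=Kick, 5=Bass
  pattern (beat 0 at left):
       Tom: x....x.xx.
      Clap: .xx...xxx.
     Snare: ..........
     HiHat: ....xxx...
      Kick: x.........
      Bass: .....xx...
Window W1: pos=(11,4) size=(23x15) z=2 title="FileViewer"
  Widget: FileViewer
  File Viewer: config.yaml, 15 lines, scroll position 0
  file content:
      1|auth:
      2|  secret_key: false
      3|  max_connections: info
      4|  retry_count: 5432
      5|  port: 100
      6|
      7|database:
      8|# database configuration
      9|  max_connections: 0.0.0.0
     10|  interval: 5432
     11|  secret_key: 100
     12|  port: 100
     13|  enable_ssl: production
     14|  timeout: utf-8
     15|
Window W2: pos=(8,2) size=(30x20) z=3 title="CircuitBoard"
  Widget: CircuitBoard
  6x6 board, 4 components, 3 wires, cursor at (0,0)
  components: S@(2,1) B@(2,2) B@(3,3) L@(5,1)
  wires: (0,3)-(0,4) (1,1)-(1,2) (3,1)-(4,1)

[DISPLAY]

┃                            ┃            ┃           
┃3       ·       B           ┃            ┃           
┃        │                   ┃            ┃           
┃4       ·                   ┃            ┃           
┃                            ┃            ┃           
┃5       L                   ┃            ┃           
┃Cursor: (0,0)               ┃            ┃           
┃                            ┃            ┃           
┃                            ┃            ┃           
┃                            ┃            ┃           
┗━━━━━━━━━━━━━━━━━━━━━━━━━━━━┛            ┃           
      ┃                                   ┃           
      ┃                                   ┃           
      ┃                                   ┃           
      ┃                                   ┃           
      ┗━━━━━━━━━━━━━━━━━━━━━━━━━━━━━━━━━━━┛           
                                                      
                                                      


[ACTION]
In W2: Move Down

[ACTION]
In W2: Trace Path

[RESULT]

┃                            ┃            ┃           
┃3       ·       B           ┃            ┃           
┃        │                   ┃            ┃           
┃4       ·                   ┃            ┃           
┃                            ┃            ┃           
┃5       L                   ┃            ┃           
┃Cursor: (1,0)  Trace: No con┃            ┃           
┃                            ┃            ┃           
┃                            ┃            ┃           
┃                            ┃            ┃           
┗━━━━━━━━━━━━━━━━━━━━━━━━━━━━┛            ┃           
      ┃                                   ┃           
      ┃                                   ┃           
      ┃                                   ┃           
      ┃                                   ┃           
      ┗━━━━━━━━━━━━━━━━━━━━━━━━━━━━━━━━━━━┛           
                                                      
                                                      


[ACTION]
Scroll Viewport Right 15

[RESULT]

                            ┃            ┃            
3       ·       B           ┃            ┃            
        │                   ┃            ┃            
4       ·                   ┃            ┃            
                            ┃            ┃            
5       L                   ┃            ┃            
Cursor: (1,0)  Trace: No con┃            ┃            
                            ┃            ┃            
                            ┃            ┃            
                            ┃            ┃            
━━━━━━━━━━━━━━━━━━━━━━━━━━━━┛            ┃            
     ┃                                   ┃            
     ┃                                   ┃            
     ┃                                   ┃            
     ┃                                   ┃            
     ┗━━━━━━━━━━━━━━━━━━━━━━━━━━━━━━━━━━━┛            
                                                      
                                                      


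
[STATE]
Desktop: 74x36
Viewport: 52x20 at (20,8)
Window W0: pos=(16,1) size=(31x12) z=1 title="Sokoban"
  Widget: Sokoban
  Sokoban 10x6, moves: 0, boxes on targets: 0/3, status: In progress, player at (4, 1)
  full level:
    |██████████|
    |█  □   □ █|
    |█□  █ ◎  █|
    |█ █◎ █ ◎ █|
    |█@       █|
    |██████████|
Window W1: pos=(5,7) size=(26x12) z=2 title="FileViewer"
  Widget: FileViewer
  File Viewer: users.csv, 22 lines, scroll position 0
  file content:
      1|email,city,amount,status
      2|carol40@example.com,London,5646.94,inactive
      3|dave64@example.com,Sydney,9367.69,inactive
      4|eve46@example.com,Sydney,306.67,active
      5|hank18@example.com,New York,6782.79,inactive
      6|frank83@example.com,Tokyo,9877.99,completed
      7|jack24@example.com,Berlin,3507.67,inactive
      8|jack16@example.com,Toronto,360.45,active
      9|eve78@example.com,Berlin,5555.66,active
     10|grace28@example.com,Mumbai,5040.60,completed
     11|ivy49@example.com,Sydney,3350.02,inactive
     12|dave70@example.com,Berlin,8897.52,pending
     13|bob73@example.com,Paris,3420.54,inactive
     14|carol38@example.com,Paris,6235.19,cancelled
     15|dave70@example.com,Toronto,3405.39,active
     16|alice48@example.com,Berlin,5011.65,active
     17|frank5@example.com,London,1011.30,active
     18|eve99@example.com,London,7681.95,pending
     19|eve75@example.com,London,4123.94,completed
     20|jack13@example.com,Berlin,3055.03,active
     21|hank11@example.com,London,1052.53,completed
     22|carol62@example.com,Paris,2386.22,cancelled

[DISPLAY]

          ┃               ┃                         
──────────┨               ┃                         
unt,statu▲┃               ┃                         
e.com,Lon█┃               ┃                         
.com,Sydn░┃━━━━━━━━━━━━━━━┛                         
com,Sydne░┃                                         
.com,New ░┃                                         
e.com,Tok░┃                                         
.com,Berl░┃                                         
.com,Toro▼┃                                         
━━━━━━━━━━┛                                         
                                                    
                                                    
                                                    
                                                    
                                                    
                                                    
                                                    
                                                    
                                                    


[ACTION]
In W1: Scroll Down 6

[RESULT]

          ┃               ┃                         
──────────┨               ┃                         
.com,Berl▲┃               ┃                         
.com,Toro░┃               ┃                         
com,Berli░┃━━━━━━━━━━━━━━━┛                         
e.com,Mum█┃                                         
com,Sydne░┃                                         
.com,Berl░┃                                         
com,Paris░┃                                         
e.com,Par▼┃                                         
━━━━━━━━━━┛                                         
                                                    
                                                    
                                                    
                                                    
                                                    
                                                    
                                                    
                                                    
                                                    


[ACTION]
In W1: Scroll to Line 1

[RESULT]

          ┃               ┃                         
──────────┨               ┃                         
unt,statu▲┃               ┃                         
e.com,Lon█┃               ┃                         
.com,Sydn░┃━━━━━━━━━━━━━━━┛                         
com,Sydne░┃                                         
.com,New ░┃                                         
e.com,Tok░┃                                         
.com,Berl░┃                                         
.com,Toro▼┃                                         
━━━━━━━━━━┛                                         
                                                    
                                                    
                                                    
                                                    
                                                    
                                                    
                                                    
                                                    
                                                    


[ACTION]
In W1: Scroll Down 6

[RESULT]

          ┃               ┃                         
──────────┨               ┃                         
.com,Berl▲┃               ┃                         
.com,Toro░┃               ┃                         
com,Berli░┃━━━━━━━━━━━━━━━┛                         
e.com,Mum█┃                                         
com,Sydne░┃                                         
.com,Berl░┃                                         
com,Paris░┃                                         
e.com,Par▼┃                                         
━━━━━━━━━━┛                                         
                                                    
                                                    
                                                    
                                                    
                                                    
                                                    
                                                    
                                                    
                                                    


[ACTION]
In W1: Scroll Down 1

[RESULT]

          ┃               ┃                         
──────────┨               ┃                         
.com,Toro▲┃               ┃                         
com,Berli░┃               ┃                         
e.com,Mum░┃━━━━━━━━━━━━━━━┛                         
com,Sydne░┃                                         
.com,Berl█┃                                         
com,Paris░┃                                         
e.com,Par░┃                                         
.com,Toro▼┃                                         
━━━━━━━━━━┛                                         
                                                    
                                                    
                                                    
                                                    
                                                    
                                                    
                                                    
                                                    
                                                    


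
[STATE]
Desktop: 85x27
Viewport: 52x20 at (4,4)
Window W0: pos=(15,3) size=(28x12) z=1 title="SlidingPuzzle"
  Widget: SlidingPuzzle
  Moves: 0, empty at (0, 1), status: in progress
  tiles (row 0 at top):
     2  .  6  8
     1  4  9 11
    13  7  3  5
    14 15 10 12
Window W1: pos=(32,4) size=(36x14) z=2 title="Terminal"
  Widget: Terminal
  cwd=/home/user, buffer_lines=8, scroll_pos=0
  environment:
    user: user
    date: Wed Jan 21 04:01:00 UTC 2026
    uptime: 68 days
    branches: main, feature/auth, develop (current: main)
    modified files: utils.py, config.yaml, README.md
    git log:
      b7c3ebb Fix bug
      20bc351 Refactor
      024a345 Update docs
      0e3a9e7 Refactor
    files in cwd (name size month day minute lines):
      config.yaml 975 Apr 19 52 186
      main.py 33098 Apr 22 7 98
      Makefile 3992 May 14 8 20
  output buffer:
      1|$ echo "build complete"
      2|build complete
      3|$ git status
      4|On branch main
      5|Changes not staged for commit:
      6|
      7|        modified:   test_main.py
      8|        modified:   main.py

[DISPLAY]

           ┃ SlidingPuzzle  ┏━━━━━━━━━━━━━━━━━━━━━━━
           ┠────────────────┃ Terminal              
           ┃┌────┬────┬────┬┠───────────────────────
           ┃│  2 │    │  6 │┃$ echo "build complete"
           ┃├────┼────┼────┼┃build complete         
           ┃│  1 │  4 │  9 │┃$ git status           
           ┃├────┼────┼────┼┃On branch main         
           ┃│ 13 │  7 │  3 │┃Changes not staged for 
           ┃├────┼────┼────┼┃                       
           ┃│ 14 │ 15 │ 10 │┃        modified:   tes
           ┗━━━━━━━━━━━━━━━━┃        modified:   mai
                            ┃$ █                    
                            ┃                       
                            ┗━━━━━━━━━━━━━━━━━━━━━━━
                                                    
                                                    
                                                    
                                                    
                                                    
                                                    


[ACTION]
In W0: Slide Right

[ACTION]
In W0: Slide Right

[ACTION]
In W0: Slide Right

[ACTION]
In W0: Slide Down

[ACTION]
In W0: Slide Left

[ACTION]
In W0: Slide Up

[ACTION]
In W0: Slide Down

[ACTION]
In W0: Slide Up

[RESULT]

           ┃ SlidingPuzzle  ┏━━━━━━━━━━━━━━━━━━━━━━━
           ┠────────────────┃ Terminal              
           ┃┌────┬────┬────┬┠───────────────────────
           ┃│  2 │  4 │  6 │┃$ echo "build complete"
           ┃├────┼────┼────┼┃build complete         
           ┃│  1 │    │  9 │┃$ git status           
           ┃├────┼────┼────┼┃On branch main         
           ┃│ 13 │  7 │  3 │┃Changes not staged for 
           ┃├────┼────┼────┼┃                       
           ┃│ 14 │ 15 │ 10 │┃        modified:   tes
           ┗━━━━━━━━━━━━━━━━┃        modified:   mai
                            ┃$ █                    
                            ┃                       
                            ┗━━━━━━━━━━━━━━━━━━━━━━━
                                                    
                                                    
                                                    
                                                    
                                                    
                                                    


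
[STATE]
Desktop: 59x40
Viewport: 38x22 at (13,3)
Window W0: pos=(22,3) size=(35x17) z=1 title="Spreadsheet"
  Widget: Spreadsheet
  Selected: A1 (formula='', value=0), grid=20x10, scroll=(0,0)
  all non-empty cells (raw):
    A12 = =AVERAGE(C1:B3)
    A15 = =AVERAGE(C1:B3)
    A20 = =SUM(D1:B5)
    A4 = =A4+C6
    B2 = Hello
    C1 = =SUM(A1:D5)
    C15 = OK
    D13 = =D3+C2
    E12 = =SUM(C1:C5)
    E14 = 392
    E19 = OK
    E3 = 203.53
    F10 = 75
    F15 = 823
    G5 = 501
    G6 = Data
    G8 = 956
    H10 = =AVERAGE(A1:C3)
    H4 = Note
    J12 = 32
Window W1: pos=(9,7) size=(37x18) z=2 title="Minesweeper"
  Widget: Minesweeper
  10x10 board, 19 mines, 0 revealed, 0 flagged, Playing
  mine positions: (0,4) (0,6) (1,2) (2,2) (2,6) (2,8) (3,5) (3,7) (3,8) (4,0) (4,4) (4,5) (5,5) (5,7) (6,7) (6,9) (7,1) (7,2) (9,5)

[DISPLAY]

         ┏━━━━━━━━━━━━━━━━━━━━━━━━━━━━
         ┃ Spreadsheet                
         ┠────────────────────────────
         ┃A1:                         
━━━━━━━━━━━━━━━━━━━━━━━━━━━━━━━━┓C    
nesweeper                       ┃-----
────────────────────────────────┨RC!  
■■■■■■■                         ┃    0
■■■■■■■                         ┃    0
■■■■■■■                         ┃    0
■■■■■■■                         ┃    0
■■■■■■■                         ┃    0
■■■■■■■                         ┃    0
■■■■■■■                         ┃    0
■■■■■■■                         ┃    0
■■■■■■■                         ┃    0
■■■■■■■                         ┃━━━━━
                                ┃     
                                ┃     
                                ┃     
                                ┃     
━━━━━━━━━━━━━━━━━━━━━━━━━━━━━━━━┛     


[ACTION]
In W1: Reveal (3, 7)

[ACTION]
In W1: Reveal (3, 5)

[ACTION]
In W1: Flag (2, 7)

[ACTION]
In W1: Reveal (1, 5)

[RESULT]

         ┏━━━━━━━━━━━━━━━━━━━━━━━━━━━━
         ┃ Spreadsheet                
         ┠────────────────────────────
         ┃A1:                         
━━━━━━━━━━━━━━━━━━━━━━━━━━━━━━━━┓C    
nesweeper                       ┃-----
────────────────────────────────┨RC!  
■✹■✹■■■                         ┃    0
■■■■■■■                         ┃    0
■■■✹■✹■                         ┃    0
■■✹■✹✹■                         ┃    0
■✹✹■■■■                         ┃    0
■■✹■✹■■                         ┃    0
■■■■✹■✹                         ┃    0
■■■■■■■                         ┃    0
■■■■■■■                         ┃    0
■■✹■■■■                         ┃━━━━━
                                ┃     
                                ┃     
                                ┃     
                                ┃     
━━━━━━━━━━━━━━━━━━━━━━━━━━━━━━━━┛     


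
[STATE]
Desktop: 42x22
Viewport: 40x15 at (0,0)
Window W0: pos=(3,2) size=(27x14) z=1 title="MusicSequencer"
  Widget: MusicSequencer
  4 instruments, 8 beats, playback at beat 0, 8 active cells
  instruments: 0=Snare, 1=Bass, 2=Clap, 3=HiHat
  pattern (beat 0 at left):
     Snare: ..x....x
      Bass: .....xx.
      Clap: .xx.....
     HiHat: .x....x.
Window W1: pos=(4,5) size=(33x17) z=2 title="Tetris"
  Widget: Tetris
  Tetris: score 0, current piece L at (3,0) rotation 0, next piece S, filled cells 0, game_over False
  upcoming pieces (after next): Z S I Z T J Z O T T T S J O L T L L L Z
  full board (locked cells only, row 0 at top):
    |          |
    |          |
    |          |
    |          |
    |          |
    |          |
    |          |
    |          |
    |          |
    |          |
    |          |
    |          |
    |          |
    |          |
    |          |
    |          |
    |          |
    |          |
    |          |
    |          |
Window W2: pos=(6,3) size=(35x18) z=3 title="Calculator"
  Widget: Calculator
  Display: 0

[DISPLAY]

                                        
                                        
   ┏━━━━━━━━━━━━━━━━━━━━━━━━━┓          
   ┃ M┏━━━━━━━━━━━━━━━━━━━━━━━━━━━━━━━━━
   ┠──┃ Calculator                      
   ┃┏━┠─────────────────────────────────
   ┃┃ ┃                                0
   ┃┠─┃┌───┬───┬───┬───┐                
   ┃┃ ┃│ 7 │ 8 │ 9 │ ÷ │                
   ┃┃ ┃├───┼───┼───┼───┤                
   ┃┃ ┃│ 4 │ 5 │ 6 │ × │                
   ┃┃ ┃├───┼───┼───┼───┤                
   ┃┃ ┃│ 1 │ 2 │ 3 │ - │                
   ┃┃ ┃├───┼───┼───┼───┤                
   ┃┃ ┃│ 0 │ . │ = │ + │                


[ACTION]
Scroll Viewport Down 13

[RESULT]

   ┃┠─┃┌───┬───┬───┬───┐                
   ┃┃ ┃│ 7 │ 8 │ 9 │ ÷ │                
   ┃┃ ┃├───┼───┼───┼───┤                
   ┃┃ ┃│ 4 │ 5 │ 6 │ × │                
   ┃┃ ┃├───┼───┼───┼───┤                
   ┃┃ ┃│ 1 │ 2 │ 3 │ - │                
   ┃┃ ┃├───┼───┼───┼───┤                
   ┃┃ ┃│ 0 │ . │ = │ + │                
   ┗┃ ┃├───┼───┼───┼───┤                
    ┃ ┃│ C │ MC│ MR│ M+│                
    ┃ ┃└───┴───┴───┴───┘                
    ┃ ┃                                 
    ┃ ┃                                 
    ┃ ┗━━━━━━━━━━━━━━━━━━━━━━━━━━━━━━━━━
    ┗━━━━━━━━━━━━━━━━━━━━━━━━━━━━━━━┛   


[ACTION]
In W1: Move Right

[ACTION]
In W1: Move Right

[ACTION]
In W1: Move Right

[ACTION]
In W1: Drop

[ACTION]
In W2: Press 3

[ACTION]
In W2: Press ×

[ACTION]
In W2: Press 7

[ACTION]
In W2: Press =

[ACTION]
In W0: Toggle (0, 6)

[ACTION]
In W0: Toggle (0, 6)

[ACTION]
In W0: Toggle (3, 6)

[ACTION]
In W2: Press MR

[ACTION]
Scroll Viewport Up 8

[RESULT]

                                        
                                        
   ┏━━━━━━━━━━━━━━━━━━━━━━━━━┓          
   ┃ M┏━━━━━━━━━━━━━━━━━━━━━━━━━━━━━━━━━
   ┠──┃ Calculator                      
   ┃┏━┠─────────────────────────────────
   ┃┃ ┃                                0
   ┃┠─┃┌───┬───┬───┬───┐                
   ┃┃ ┃│ 7 │ 8 │ 9 │ ÷ │                
   ┃┃ ┃├───┼───┼───┼───┤                
   ┃┃ ┃│ 4 │ 5 │ 6 │ × │                
   ┃┃ ┃├───┼───┼───┼───┤                
   ┃┃ ┃│ 1 │ 2 │ 3 │ - │                
   ┃┃ ┃├───┼───┼───┼───┤                
   ┃┃ ┃│ 0 │ . │ = │ + │                


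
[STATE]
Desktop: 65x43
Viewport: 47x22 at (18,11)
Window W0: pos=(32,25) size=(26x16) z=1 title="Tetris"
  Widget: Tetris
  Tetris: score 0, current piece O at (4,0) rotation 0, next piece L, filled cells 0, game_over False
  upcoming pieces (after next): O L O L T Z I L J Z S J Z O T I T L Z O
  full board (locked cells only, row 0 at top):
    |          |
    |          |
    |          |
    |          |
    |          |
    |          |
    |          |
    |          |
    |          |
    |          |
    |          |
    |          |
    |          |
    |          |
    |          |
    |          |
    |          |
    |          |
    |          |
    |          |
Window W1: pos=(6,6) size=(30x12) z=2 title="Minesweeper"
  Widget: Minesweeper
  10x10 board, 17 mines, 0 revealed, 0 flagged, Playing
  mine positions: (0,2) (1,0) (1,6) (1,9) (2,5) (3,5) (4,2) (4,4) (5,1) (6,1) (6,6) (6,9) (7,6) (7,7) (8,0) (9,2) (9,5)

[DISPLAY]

                 ┃                             
                 ┃                             
                 ┃                             
                 ┃                             
                 ┃                             
                 ┃                             
━━━━━━━━━━━━━━━━━┛                             
                                               
                                               
                                               
                                               
                                               
                                               
                                               
              ┏━━━━━━━━━━━━━━━━━━━━━━━━┓       
              ┃ Tetris                 ┃       
              ┠────────────────────────┨       
              ┃          │Next:        ┃       
              ┃          │  ▒          ┃       
              ┃          │▒▒▒          ┃       
              ┃          │             ┃       
              ┃          │             ┃       


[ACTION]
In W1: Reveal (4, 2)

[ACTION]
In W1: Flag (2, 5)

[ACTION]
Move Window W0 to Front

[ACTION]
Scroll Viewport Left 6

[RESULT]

✹■■■■                  ┃                       
✹■■■■                  ┃                       
■■■■■                  ┃                       
■■■■■                  ┃                       
■✹■■✹                  ┃                       
■✹✹■■                  ┃                       
━━━━━━━━━━━━━━━━━━━━━━━┛                       
                                               
                                               
                                               
                                               
                                               
                                               
                                               
                    ┏━━━━━━━━━━━━━━━━━━━━━━━━┓ 
                    ┃ Tetris                 ┃ 
                    ┠────────────────────────┨ 
                    ┃          │Next:        ┃ 
                    ┃          │  ▒          ┃ 
                    ┃          │▒▒▒          ┃ 
                    ┃          │             ┃ 
                    ┃          │             ┃ 


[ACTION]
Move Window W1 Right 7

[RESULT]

 ┃■■■■■✹■■■■                  ┃                
 ┃■■■■■✹■■■■                  ┃                
 ┃■■✹■✹■■■■■                  ┃                
 ┃■✹■■■■■■■■                  ┃                
 ┃■✹■■■■✹■■✹                  ┃                
 ┃■■■■■■✹✹■■                  ┃                
 ┗━━━━━━━━━━━━━━━━━━━━━━━━━━━━┛                
                                               
                                               
                                               
                                               
                                               
                                               
                                               
                    ┏━━━━━━━━━━━━━━━━━━━━━━━━┓ 
                    ┃ Tetris                 ┃ 
                    ┠────────────────────────┨ 
                    ┃          │Next:        ┃ 
                    ┃          │  ▒          ┃ 
                    ┃          │▒▒▒          ┃ 
                    ┃          │             ┃ 
                    ┃          │             ┃ 
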